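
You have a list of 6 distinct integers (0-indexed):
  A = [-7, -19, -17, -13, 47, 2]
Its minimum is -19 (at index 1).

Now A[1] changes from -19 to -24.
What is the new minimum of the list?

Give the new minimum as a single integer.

Answer: -24

Derivation:
Old min = -19 (at index 1)
Change: A[1] -19 -> -24
Changed element WAS the min. Need to check: is -24 still <= all others?
  Min of remaining elements: -17
  New min = min(-24, -17) = -24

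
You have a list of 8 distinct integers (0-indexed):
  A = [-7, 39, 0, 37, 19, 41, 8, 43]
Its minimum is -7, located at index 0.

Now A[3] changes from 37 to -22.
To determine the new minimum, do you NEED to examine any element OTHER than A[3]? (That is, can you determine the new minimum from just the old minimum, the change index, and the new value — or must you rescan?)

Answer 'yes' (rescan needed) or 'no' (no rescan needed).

Old min = -7 at index 0
Change at index 3: 37 -> -22
Index 3 was NOT the min. New min = min(-7, -22). No rescan of other elements needed.
Needs rescan: no

Answer: no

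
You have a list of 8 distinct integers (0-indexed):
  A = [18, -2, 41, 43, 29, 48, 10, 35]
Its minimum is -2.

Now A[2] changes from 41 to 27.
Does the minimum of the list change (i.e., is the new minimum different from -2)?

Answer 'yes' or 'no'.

Old min = -2
Change: A[2] 41 -> 27
Changed element was NOT the min; min changes only if 27 < -2.
New min = -2; changed? no

Answer: no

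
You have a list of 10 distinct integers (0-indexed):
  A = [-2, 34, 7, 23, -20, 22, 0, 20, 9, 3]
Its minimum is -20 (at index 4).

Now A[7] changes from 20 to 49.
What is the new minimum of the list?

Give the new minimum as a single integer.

Old min = -20 (at index 4)
Change: A[7] 20 -> 49
Changed element was NOT the old min.
  New min = min(old_min, new_val) = min(-20, 49) = -20

Answer: -20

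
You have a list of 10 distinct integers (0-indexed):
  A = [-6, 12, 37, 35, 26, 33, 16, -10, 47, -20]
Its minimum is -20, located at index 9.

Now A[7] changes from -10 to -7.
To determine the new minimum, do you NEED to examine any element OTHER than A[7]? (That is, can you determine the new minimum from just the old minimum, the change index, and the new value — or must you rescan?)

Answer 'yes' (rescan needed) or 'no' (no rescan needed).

Old min = -20 at index 9
Change at index 7: -10 -> -7
Index 7 was NOT the min. New min = min(-20, -7). No rescan of other elements needed.
Needs rescan: no

Answer: no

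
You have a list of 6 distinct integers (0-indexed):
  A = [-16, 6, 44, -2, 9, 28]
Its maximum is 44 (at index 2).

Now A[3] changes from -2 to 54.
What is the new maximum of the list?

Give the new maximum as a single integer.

Old max = 44 (at index 2)
Change: A[3] -2 -> 54
Changed element was NOT the old max.
  New max = max(old_max, new_val) = max(44, 54) = 54

Answer: 54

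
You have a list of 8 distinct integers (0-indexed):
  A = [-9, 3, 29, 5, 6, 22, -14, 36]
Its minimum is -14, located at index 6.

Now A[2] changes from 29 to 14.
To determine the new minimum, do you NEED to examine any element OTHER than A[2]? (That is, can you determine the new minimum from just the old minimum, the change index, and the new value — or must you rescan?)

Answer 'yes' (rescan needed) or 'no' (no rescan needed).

Old min = -14 at index 6
Change at index 2: 29 -> 14
Index 2 was NOT the min. New min = min(-14, 14). No rescan of other elements needed.
Needs rescan: no

Answer: no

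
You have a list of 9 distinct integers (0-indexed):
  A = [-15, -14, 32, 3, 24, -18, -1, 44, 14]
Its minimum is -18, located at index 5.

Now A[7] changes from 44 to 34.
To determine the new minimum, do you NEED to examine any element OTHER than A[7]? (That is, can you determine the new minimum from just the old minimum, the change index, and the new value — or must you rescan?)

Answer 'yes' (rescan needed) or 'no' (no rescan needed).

Answer: no

Derivation:
Old min = -18 at index 5
Change at index 7: 44 -> 34
Index 7 was NOT the min. New min = min(-18, 34). No rescan of other elements needed.
Needs rescan: no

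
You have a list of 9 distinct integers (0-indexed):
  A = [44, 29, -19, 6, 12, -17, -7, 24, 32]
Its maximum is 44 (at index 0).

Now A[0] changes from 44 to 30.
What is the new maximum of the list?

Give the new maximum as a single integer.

Answer: 32

Derivation:
Old max = 44 (at index 0)
Change: A[0] 44 -> 30
Changed element WAS the max -> may need rescan.
  Max of remaining elements: 32
  New max = max(30, 32) = 32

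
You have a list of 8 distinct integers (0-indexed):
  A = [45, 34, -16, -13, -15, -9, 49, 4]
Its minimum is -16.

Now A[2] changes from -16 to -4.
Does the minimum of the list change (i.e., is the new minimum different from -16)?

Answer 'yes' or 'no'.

Answer: yes

Derivation:
Old min = -16
Change: A[2] -16 -> -4
Changed element was the min; new min must be rechecked.
New min = -15; changed? yes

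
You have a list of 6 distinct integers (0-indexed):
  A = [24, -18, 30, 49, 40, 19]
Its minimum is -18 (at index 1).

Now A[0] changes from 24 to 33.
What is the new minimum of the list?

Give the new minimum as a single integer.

Answer: -18

Derivation:
Old min = -18 (at index 1)
Change: A[0] 24 -> 33
Changed element was NOT the old min.
  New min = min(old_min, new_val) = min(-18, 33) = -18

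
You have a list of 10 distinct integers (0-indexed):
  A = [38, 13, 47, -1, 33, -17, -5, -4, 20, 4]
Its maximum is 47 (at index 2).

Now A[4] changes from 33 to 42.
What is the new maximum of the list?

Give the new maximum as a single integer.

Old max = 47 (at index 2)
Change: A[4] 33 -> 42
Changed element was NOT the old max.
  New max = max(old_max, new_val) = max(47, 42) = 47

Answer: 47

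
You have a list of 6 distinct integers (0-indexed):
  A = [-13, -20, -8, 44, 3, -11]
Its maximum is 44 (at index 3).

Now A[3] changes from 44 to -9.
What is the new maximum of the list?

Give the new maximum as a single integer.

Old max = 44 (at index 3)
Change: A[3] 44 -> -9
Changed element WAS the max -> may need rescan.
  Max of remaining elements: 3
  New max = max(-9, 3) = 3

Answer: 3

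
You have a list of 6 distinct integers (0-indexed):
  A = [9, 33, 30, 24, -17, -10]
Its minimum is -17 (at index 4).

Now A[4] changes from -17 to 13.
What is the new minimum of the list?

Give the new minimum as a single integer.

Answer: -10

Derivation:
Old min = -17 (at index 4)
Change: A[4] -17 -> 13
Changed element WAS the min. Need to check: is 13 still <= all others?
  Min of remaining elements: -10
  New min = min(13, -10) = -10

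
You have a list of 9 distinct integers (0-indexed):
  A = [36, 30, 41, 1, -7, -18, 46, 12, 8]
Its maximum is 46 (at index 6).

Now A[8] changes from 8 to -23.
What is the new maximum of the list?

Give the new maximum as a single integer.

Old max = 46 (at index 6)
Change: A[8] 8 -> -23
Changed element was NOT the old max.
  New max = max(old_max, new_val) = max(46, -23) = 46

Answer: 46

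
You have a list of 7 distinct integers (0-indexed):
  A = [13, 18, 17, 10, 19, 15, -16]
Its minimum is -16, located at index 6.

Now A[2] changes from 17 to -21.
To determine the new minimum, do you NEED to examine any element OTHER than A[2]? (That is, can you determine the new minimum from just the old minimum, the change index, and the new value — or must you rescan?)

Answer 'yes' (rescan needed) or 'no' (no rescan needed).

Old min = -16 at index 6
Change at index 2: 17 -> -21
Index 2 was NOT the min. New min = min(-16, -21). No rescan of other elements needed.
Needs rescan: no

Answer: no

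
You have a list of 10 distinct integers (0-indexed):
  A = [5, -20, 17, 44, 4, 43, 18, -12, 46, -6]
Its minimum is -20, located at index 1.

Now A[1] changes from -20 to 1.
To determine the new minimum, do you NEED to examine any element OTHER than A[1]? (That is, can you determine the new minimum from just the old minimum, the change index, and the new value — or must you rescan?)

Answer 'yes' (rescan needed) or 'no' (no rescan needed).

Old min = -20 at index 1
Change at index 1: -20 -> 1
Index 1 WAS the min and new value 1 > old min -20. Must rescan other elements to find the new min.
Needs rescan: yes

Answer: yes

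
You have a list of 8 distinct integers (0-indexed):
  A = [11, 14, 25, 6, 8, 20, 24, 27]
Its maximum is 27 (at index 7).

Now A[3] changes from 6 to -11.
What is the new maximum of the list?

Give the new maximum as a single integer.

Old max = 27 (at index 7)
Change: A[3] 6 -> -11
Changed element was NOT the old max.
  New max = max(old_max, new_val) = max(27, -11) = 27

Answer: 27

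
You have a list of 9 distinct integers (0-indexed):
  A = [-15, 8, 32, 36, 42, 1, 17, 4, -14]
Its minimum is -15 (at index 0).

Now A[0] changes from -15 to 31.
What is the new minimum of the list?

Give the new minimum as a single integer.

Answer: -14

Derivation:
Old min = -15 (at index 0)
Change: A[0] -15 -> 31
Changed element WAS the min. Need to check: is 31 still <= all others?
  Min of remaining elements: -14
  New min = min(31, -14) = -14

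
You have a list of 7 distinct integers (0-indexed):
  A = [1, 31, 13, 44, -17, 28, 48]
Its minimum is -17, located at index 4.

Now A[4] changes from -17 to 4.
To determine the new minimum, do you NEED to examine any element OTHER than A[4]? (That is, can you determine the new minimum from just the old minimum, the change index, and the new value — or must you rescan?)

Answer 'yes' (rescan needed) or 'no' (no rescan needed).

Answer: yes

Derivation:
Old min = -17 at index 4
Change at index 4: -17 -> 4
Index 4 WAS the min and new value 4 > old min -17. Must rescan other elements to find the new min.
Needs rescan: yes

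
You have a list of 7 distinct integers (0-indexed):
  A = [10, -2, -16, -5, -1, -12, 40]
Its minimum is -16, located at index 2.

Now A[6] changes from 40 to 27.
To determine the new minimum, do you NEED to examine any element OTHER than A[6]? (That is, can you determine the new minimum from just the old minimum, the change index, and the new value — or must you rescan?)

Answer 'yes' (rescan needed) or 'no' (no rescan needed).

Old min = -16 at index 2
Change at index 6: 40 -> 27
Index 6 was NOT the min. New min = min(-16, 27). No rescan of other elements needed.
Needs rescan: no

Answer: no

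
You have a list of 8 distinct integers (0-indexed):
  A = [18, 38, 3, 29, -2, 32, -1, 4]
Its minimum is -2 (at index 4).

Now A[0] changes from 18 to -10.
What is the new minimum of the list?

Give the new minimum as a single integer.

Old min = -2 (at index 4)
Change: A[0] 18 -> -10
Changed element was NOT the old min.
  New min = min(old_min, new_val) = min(-2, -10) = -10

Answer: -10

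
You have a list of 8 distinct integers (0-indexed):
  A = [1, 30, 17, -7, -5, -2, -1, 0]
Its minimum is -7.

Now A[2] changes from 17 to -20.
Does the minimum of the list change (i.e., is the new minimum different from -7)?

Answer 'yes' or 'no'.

Old min = -7
Change: A[2] 17 -> -20
Changed element was NOT the min; min changes only if -20 < -7.
New min = -20; changed? yes

Answer: yes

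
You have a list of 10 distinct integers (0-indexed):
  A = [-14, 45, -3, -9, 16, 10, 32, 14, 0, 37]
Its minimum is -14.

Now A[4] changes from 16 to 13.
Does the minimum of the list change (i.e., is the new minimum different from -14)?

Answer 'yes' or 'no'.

Old min = -14
Change: A[4] 16 -> 13
Changed element was NOT the min; min changes only if 13 < -14.
New min = -14; changed? no

Answer: no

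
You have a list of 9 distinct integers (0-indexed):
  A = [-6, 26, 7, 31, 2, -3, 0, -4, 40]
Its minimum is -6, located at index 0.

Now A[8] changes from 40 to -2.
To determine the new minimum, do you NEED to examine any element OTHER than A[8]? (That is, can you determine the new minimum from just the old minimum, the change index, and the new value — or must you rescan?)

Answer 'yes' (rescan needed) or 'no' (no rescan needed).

Answer: no

Derivation:
Old min = -6 at index 0
Change at index 8: 40 -> -2
Index 8 was NOT the min. New min = min(-6, -2). No rescan of other elements needed.
Needs rescan: no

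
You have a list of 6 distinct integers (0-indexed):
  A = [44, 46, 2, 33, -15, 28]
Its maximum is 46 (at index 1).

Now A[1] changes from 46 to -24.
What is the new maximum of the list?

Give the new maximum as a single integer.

Answer: 44

Derivation:
Old max = 46 (at index 1)
Change: A[1] 46 -> -24
Changed element WAS the max -> may need rescan.
  Max of remaining elements: 44
  New max = max(-24, 44) = 44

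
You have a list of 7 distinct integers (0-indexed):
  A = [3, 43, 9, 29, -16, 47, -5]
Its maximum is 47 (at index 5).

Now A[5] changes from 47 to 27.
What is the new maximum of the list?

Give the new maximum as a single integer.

Answer: 43

Derivation:
Old max = 47 (at index 5)
Change: A[5] 47 -> 27
Changed element WAS the max -> may need rescan.
  Max of remaining elements: 43
  New max = max(27, 43) = 43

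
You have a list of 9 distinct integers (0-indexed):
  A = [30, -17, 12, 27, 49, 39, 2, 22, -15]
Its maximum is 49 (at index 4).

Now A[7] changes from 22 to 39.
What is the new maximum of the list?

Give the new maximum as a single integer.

Old max = 49 (at index 4)
Change: A[7] 22 -> 39
Changed element was NOT the old max.
  New max = max(old_max, new_val) = max(49, 39) = 49

Answer: 49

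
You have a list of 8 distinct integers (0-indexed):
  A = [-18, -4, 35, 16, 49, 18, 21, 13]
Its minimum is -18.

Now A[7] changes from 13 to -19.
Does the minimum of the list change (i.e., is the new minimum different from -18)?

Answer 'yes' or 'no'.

Answer: yes

Derivation:
Old min = -18
Change: A[7] 13 -> -19
Changed element was NOT the min; min changes only if -19 < -18.
New min = -19; changed? yes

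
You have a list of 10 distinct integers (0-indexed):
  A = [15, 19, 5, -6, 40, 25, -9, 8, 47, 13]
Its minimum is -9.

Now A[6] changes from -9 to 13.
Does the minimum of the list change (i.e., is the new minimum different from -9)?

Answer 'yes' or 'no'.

Old min = -9
Change: A[6] -9 -> 13
Changed element was the min; new min must be rechecked.
New min = -6; changed? yes

Answer: yes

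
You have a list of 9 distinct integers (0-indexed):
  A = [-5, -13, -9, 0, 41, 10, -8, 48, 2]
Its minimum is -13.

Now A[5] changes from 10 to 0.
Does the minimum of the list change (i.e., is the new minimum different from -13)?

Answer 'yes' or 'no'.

Answer: no

Derivation:
Old min = -13
Change: A[5] 10 -> 0
Changed element was NOT the min; min changes only if 0 < -13.
New min = -13; changed? no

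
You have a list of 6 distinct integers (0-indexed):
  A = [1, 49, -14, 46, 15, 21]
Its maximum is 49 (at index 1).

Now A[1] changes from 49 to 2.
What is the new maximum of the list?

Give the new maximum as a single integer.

Old max = 49 (at index 1)
Change: A[1] 49 -> 2
Changed element WAS the max -> may need rescan.
  Max of remaining elements: 46
  New max = max(2, 46) = 46

Answer: 46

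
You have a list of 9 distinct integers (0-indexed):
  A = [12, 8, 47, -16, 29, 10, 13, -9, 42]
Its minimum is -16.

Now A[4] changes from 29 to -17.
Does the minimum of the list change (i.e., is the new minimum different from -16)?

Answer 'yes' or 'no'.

Old min = -16
Change: A[4] 29 -> -17
Changed element was NOT the min; min changes only if -17 < -16.
New min = -17; changed? yes

Answer: yes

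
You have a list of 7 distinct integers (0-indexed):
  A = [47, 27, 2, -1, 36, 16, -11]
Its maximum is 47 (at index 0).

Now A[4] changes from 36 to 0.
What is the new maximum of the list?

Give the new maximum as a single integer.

Old max = 47 (at index 0)
Change: A[4] 36 -> 0
Changed element was NOT the old max.
  New max = max(old_max, new_val) = max(47, 0) = 47

Answer: 47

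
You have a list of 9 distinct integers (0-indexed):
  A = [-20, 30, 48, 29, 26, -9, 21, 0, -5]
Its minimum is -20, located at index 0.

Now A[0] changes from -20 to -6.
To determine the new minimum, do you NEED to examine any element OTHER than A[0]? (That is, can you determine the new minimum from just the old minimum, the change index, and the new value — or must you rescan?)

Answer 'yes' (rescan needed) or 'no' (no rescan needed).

Answer: yes

Derivation:
Old min = -20 at index 0
Change at index 0: -20 -> -6
Index 0 WAS the min and new value -6 > old min -20. Must rescan other elements to find the new min.
Needs rescan: yes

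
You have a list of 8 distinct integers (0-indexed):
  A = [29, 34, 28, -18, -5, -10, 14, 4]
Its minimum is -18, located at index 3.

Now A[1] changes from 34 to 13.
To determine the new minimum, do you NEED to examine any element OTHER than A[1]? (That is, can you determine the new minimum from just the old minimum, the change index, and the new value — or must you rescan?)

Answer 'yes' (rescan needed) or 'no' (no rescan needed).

Old min = -18 at index 3
Change at index 1: 34 -> 13
Index 1 was NOT the min. New min = min(-18, 13). No rescan of other elements needed.
Needs rescan: no

Answer: no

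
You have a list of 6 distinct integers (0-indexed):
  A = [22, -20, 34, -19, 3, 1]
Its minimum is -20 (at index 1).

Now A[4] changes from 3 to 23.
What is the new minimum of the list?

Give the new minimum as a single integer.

Answer: -20

Derivation:
Old min = -20 (at index 1)
Change: A[4] 3 -> 23
Changed element was NOT the old min.
  New min = min(old_min, new_val) = min(-20, 23) = -20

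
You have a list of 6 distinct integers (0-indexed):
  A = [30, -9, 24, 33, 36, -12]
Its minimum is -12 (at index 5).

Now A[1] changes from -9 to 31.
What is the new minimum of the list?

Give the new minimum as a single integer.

Answer: -12

Derivation:
Old min = -12 (at index 5)
Change: A[1] -9 -> 31
Changed element was NOT the old min.
  New min = min(old_min, new_val) = min(-12, 31) = -12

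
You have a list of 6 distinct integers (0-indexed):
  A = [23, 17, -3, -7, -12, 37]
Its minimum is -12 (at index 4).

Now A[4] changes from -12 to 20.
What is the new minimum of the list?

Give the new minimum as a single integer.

Answer: -7

Derivation:
Old min = -12 (at index 4)
Change: A[4] -12 -> 20
Changed element WAS the min. Need to check: is 20 still <= all others?
  Min of remaining elements: -7
  New min = min(20, -7) = -7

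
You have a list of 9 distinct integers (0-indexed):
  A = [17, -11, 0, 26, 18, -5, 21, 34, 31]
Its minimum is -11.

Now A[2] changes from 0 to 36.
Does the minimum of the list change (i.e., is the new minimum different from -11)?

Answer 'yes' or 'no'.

Answer: no

Derivation:
Old min = -11
Change: A[2] 0 -> 36
Changed element was NOT the min; min changes only if 36 < -11.
New min = -11; changed? no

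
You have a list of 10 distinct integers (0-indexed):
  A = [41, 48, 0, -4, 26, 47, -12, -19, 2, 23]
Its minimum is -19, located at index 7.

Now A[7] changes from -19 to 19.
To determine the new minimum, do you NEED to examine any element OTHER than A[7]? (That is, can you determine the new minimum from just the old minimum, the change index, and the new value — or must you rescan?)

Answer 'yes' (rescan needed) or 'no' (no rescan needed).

Answer: yes

Derivation:
Old min = -19 at index 7
Change at index 7: -19 -> 19
Index 7 WAS the min and new value 19 > old min -19. Must rescan other elements to find the new min.
Needs rescan: yes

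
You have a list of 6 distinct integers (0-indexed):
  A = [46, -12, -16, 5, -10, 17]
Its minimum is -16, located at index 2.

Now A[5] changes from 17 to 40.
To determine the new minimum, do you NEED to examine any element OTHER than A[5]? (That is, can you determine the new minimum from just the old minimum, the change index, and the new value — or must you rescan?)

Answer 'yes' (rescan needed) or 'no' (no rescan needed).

Answer: no

Derivation:
Old min = -16 at index 2
Change at index 5: 17 -> 40
Index 5 was NOT the min. New min = min(-16, 40). No rescan of other elements needed.
Needs rescan: no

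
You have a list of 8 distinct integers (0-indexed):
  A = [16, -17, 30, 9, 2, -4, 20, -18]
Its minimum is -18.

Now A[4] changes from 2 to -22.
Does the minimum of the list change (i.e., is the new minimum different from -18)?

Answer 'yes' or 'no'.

Answer: yes

Derivation:
Old min = -18
Change: A[4] 2 -> -22
Changed element was NOT the min; min changes only if -22 < -18.
New min = -22; changed? yes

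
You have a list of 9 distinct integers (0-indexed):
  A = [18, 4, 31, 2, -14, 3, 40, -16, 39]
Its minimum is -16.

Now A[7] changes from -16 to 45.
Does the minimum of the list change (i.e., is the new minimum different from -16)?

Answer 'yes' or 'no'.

Answer: yes

Derivation:
Old min = -16
Change: A[7] -16 -> 45
Changed element was the min; new min must be rechecked.
New min = -14; changed? yes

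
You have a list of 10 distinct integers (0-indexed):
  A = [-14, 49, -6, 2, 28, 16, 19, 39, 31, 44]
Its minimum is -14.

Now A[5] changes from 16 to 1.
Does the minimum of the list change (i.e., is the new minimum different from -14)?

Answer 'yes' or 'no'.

Answer: no

Derivation:
Old min = -14
Change: A[5] 16 -> 1
Changed element was NOT the min; min changes only if 1 < -14.
New min = -14; changed? no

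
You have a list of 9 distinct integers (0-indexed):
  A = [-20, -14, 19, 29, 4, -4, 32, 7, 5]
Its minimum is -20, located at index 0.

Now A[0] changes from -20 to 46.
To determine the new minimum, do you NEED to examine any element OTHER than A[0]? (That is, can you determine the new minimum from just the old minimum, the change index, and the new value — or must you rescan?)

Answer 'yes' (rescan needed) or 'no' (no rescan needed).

Answer: yes

Derivation:
Old min = -20 at index 0
Change at index 0: -20 -> 46
Index 0 WAS the min and new value 46 > old min -20. Must rescan other elements to find the new min.
Needs rescan: yes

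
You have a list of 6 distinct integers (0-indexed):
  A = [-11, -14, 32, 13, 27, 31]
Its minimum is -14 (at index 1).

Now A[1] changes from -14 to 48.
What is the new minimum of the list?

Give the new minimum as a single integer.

Old min = -14 (at index 1)
Change: A[1] -14 -> 48
Changed element WAS the min. Need to check: is 48 still <= all others?
  Min of remaining elements: -11
  New min = min(48, -11) = -11

Answer: -11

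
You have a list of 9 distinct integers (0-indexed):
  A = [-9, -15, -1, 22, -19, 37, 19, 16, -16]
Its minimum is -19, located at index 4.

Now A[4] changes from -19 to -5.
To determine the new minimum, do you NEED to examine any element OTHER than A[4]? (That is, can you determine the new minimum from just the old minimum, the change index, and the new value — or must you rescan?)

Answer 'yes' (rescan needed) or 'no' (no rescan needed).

Answer: yes

Derivation:
Old min = -19 at index 4
Change at index 4: -19 -> -5
Index 4 WAS the min and new value -5 > old min -19. Must rescan other elements to find the new min.
Needs rescan: yes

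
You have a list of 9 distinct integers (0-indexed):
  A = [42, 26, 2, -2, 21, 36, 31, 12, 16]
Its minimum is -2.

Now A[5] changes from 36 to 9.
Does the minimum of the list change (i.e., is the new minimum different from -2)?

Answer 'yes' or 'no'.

Old min = -2
Change: A[5] 36 -> 9
Changed element was NOT the min; min changes only if 9 < -2.
New min = -2; changed? no

Answer: no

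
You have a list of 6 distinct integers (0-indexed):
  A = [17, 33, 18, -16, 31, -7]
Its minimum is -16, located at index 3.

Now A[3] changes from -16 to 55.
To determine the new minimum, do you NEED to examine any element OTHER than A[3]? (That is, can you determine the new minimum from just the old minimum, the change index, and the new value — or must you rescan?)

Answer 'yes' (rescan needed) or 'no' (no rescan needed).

Old min = -16 at index 3
Change at index 3: -16 -> 55
Index 3 WAS the min and new value 55 > old min -16. Must rescan other elements to find the new min.
Needs rescan: yes

Answer: yes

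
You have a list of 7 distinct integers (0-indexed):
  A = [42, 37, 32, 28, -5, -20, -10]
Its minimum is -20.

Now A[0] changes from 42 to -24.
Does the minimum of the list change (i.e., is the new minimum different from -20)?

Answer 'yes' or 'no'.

Answer: yes

Derivation:
Old min = -20
Change: A[0] 42 -> -24
Changed element was NOT the min; min changes only if -24 < -20.
New min = -24; changed? yes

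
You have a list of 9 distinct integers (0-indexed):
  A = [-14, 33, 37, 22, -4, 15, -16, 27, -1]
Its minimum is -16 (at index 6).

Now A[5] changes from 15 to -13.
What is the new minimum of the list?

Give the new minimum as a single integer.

Answer: -16

Derivation:
Old min = -16 (at index 6)
Change: A[5] 15 -> -13
Changed element was NOT the old min.
  New min = min(old_min, new_val) = min(-16, -13) = -16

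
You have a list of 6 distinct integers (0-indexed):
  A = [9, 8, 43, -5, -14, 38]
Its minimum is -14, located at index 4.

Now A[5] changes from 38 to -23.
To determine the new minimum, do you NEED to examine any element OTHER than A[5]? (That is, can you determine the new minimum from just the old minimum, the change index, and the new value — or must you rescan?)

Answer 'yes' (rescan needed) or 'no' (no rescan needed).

Old min = -14 at index 4
Change at index 5: 38 -> -23
Index 5 was NOT the min. New min = min(-14, -23). No rescan of other elements needed.
Needs rescan: no

Answer: no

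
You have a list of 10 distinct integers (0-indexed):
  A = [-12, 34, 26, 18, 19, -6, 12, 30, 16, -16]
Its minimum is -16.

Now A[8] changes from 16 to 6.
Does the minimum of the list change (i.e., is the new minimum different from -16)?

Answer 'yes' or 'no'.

Old min = -16
Change: A[8] 16 -> 6
Changed element was NOT the min; min changes only if 6 < -16.
New min = -16; changed? no

Answer: no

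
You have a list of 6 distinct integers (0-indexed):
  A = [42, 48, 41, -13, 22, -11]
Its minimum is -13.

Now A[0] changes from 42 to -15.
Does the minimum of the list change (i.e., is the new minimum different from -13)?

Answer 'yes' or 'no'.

Old min = -13
Change: A[0] 42 -> -15
Changed element was NOT the min; min changes only if -15 < -13.
New min = -15; changed? yes

Answer: yes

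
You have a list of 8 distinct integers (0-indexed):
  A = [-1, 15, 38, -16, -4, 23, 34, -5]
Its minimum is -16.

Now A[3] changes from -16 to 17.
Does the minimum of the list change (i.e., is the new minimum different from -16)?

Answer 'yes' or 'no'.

Old min = -16
Change: A[3] -16 -> 17
Changed element was the min; new min must be rechecked.
New min = -5; changed? yes

Answer: yes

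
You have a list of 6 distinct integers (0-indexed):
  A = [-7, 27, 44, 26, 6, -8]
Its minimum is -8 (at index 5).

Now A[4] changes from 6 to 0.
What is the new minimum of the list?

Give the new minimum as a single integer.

Old min = -8 (at index 5)
Change: A[4] 6 -> 0
Changed element was NOT the old min.
  New min = min(old_min, new_val) = min(-8, 0) = -8

Answer: -8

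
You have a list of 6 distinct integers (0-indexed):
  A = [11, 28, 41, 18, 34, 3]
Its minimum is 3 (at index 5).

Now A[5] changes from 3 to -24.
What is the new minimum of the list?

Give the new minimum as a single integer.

Answer: -24

Derivation:
Old min = 3 (at index 5)
Change: A[5] 3 -> -24
Changed element WAS the min. Need to check: is -24 still <= all others?
  Min of remaining elements: 11
  New min = min(-24, 11) = -24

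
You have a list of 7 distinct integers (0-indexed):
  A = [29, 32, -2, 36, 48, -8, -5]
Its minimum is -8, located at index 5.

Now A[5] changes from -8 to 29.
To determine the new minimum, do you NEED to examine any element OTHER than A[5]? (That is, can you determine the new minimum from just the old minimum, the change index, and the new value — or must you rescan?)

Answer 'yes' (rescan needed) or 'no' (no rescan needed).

Answer: yes

Derivation:
Old min = -8 at index 5
Change at index 5: -8 -> 29
Index 5 WAS the min and new value 29 > old min -8. Must rescan other elements to find the new min.
Needs rescan: yes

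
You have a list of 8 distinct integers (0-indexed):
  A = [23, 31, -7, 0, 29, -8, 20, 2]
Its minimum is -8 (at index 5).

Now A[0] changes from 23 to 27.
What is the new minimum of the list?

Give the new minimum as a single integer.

Answer: -8

Derivation:
Old min = -8 (at index 5)
Change: A[0] 23 -> 27
Changed element was NOT the old min.
  New min = min(old_min, new_val) = min(-8, 27) = -8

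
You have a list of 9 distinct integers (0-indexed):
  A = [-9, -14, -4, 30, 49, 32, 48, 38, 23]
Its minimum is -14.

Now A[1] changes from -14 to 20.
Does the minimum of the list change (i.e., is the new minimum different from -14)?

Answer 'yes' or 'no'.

Old min = -14
Change: A[1] -14 -> 20
Changed element was the min; new min must be rechecked.
New min = -9; changed? yes

Answer: yes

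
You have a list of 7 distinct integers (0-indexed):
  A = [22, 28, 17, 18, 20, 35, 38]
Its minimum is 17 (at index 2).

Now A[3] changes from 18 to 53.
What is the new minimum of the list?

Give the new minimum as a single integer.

Old min = 17 (at index 2)
Change: A[3] 18 -> 53
Changed element was NOT the old min.
  New min = min(old_min, new_val) = min(17, 53) = 17

Answer: 17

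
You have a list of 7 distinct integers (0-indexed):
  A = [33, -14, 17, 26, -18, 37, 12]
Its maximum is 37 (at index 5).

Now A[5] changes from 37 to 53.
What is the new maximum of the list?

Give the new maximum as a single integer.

Old max = 37 (at index 5)
Change: A[5] 37 -> 53
Changed element WAS the max -> may need rescan.
  Max of remaining elements: 33
  New max = max(53, 33) = 53

Answer: 53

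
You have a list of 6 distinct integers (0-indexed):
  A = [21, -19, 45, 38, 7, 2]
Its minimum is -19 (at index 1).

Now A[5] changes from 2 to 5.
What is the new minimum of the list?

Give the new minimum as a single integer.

Old min = -19 (at index 1)
Change: A[5] 2 -> 5
Changed element was NOT the old min.
  New min = min(old_min, new_val) = min(-19, 5) = -19

Answer: -19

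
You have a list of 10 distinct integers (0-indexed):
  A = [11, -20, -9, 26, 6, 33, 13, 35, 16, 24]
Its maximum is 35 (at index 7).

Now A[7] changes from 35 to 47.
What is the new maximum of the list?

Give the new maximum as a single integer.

Answer: 47

Derivation:
Old max = 35 (at index 7)
Change: A[7] 35 -> 47
Changed element WAS the max -> may need rescan.
  Max of remaining elements: 33
  New max = max(47, 33) = 47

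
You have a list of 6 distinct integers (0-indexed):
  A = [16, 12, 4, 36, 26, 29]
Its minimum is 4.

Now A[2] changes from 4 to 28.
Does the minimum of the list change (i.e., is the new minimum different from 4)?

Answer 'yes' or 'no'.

Answer: yes

Derivation:
Old min = 4
Change: A[2] 4 -> 28
Changed element was the min; new min must be rechecked.
New min = 12; changed? yes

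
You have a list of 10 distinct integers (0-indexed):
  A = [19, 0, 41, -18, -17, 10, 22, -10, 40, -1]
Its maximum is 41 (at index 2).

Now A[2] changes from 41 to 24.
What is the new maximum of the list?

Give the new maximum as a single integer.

Old max = 41 (at index 2)
Change: A[2] 41 -> 24
Changed element WAS the max -> may need rescan.
  Max of remaining elements: 40
  New max = max(24, 40) = 40

Answer: 40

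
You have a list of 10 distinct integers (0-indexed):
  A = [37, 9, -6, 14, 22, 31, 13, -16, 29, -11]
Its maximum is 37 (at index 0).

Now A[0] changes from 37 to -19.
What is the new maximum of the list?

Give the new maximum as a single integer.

Old max = 37 (at index 0)
Change: A[0] 37 -> -19
Changed element WAS the max -> may need rescan.
  Max of remaining elements: 31
  New max = max(-19, 31) = 31

Answer: 31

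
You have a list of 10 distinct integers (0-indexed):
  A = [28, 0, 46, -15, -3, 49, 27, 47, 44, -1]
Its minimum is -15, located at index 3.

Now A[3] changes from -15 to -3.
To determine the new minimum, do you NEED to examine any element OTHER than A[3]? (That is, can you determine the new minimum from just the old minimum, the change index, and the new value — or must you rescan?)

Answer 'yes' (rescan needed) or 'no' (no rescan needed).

Answer: yes

Derivation:
Old min = -15 at index 3
Change at index 3: -15 -> -3
Index 3 WAS the min and new value -3 > old min -15. Must rescan other elements to find the new min.
Needs rescan: yes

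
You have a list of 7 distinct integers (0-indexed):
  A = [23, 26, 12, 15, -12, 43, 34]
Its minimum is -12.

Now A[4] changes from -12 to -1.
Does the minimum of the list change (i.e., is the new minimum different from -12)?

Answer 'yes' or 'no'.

Answer: yes

Derivation:
Old min = -12
Change: A[4] -12 -> -1
Changed element was the min; new min must be rechecked.
New min = -1; changed? yes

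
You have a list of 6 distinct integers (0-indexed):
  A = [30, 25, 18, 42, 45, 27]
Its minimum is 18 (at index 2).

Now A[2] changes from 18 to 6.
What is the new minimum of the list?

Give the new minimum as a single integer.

Old min = 18 (at index 2)
Change: A[2] 18 -> 6
Changed element WAS the min. Need to check: is 6 still <= all others?
  Min of remaining elements: 25
  New min = min(6, 25) = 6

Answer: 6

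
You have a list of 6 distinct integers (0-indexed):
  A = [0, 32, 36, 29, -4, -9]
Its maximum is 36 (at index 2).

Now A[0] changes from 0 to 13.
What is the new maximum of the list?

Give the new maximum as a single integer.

Old max = 36 (at index 2)
Change: A[0] 0 -> 13
Changed element was NOT the old max.
  New max = max(old_max, new_val) = max(36, 13) = 36

Answer: 36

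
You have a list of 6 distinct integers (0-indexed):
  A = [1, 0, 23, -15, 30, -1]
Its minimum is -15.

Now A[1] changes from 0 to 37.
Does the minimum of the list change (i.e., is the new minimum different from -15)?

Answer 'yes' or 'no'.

Old min = -15
Change: A[1] 0 -> 37
Changed element was NOT the min; min changes only if 37 < -15.
New min = -15; changed? no

Answer: no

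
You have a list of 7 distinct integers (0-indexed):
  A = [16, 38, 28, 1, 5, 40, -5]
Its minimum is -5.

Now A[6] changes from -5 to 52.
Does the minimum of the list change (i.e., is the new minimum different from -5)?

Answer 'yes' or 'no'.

Old min = -5
Change: A[6] -5 -> 52
Changed element was the min; new min must be rechecked.
New min = 1; changed? yes

Answer: yes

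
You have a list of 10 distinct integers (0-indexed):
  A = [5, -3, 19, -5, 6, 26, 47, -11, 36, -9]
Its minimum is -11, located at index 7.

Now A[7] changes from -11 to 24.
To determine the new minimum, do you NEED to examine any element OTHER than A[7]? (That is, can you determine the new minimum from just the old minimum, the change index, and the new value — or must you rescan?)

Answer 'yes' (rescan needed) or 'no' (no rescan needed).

Answer: yes

Derivation:
Old min = -11 at index 7
Change at index 7: -11 -> 24
Index 7 WAS the min and new value 24 > old min -11. Must rescan other elements to find the new min.
Needs rescan: yes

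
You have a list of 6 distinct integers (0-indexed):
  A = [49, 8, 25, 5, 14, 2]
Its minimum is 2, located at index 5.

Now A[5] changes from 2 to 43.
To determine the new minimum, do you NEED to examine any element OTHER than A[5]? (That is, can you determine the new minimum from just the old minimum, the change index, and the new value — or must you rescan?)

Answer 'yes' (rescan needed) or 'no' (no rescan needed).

Answer: yes

Derivation:
Old min = 2 at index 5
Change at index 5: 2 -> 43
Index 5 WAS the min and new value 43 > old min 2. Must rescan other elements to find the new min.
Needs rescan: yes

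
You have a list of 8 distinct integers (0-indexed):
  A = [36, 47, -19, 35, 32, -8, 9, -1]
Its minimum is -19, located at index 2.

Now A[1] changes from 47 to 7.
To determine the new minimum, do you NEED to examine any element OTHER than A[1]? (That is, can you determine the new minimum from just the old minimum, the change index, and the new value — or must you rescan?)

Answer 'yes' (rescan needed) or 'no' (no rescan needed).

Old min = -19 at index 2
Change at index 1: 47 -> 7
Index 1 was NOT the min. New min = min(-19, 7). No rescan of other elements needed.
Needs rescan: no

Answer: no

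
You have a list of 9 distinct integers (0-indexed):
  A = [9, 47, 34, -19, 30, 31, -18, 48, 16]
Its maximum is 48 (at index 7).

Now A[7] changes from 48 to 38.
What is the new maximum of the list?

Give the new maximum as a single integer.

Old max = 48 (at index 7)
Change: A[7] 48 -> 38
Changed element WAS the max -> may need rescan.
  Max of remaining elements: 47
  New max = max(38, 47) = 47

Answer: 47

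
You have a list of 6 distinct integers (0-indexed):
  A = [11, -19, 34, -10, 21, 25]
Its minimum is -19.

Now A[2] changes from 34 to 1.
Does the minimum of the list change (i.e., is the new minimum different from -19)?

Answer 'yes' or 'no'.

Answer: no

Derivation:
Old min = -19
Change: A[2] 34 -> 1
Changed element was NOT the min; min changes only if 1 < -19.
New min = -19; changed? no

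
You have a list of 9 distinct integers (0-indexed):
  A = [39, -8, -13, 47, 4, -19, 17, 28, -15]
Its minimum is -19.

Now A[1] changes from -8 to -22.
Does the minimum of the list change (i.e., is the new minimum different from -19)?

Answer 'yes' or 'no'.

Answer: yes

Derivation:
Old min = -19
Change: A[1] -8 -> -22
Changed element was NOT the min; min changes only if -22 < -19.
New min = -22; changed? yes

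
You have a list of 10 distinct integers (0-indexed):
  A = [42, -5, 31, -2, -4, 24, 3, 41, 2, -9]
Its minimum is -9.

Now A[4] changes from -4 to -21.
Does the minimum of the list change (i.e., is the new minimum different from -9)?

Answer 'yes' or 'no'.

Answer: yes

Derivation:
Old min = -9
Change: A[4] -4 -> -21
Changed element was NOT the min; min changes only if -21 < -9.
New min = -21; changed? yes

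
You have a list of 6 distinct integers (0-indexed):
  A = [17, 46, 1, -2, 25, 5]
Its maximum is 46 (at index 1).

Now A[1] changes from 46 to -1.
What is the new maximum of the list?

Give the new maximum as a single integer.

Old max = 46 (at index 1)
Change: A[1] 46 -> -1
Changed element WAS the max -> may need rescan.
  Max of remaining elements: 25
  New max = max(-1, 25) = 25

Answer: 25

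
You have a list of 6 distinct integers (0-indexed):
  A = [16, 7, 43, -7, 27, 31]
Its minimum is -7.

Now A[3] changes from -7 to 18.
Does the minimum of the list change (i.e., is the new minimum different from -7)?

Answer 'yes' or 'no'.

Old min = -7
Change: A[3] -7 -> 18
Changed element was the min; new min must be rechecked.
New min = 7; changed? yes

Answer: yes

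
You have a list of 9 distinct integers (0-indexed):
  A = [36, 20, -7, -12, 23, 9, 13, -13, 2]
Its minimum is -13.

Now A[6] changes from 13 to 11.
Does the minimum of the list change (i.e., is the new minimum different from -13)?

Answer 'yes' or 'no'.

Old min = -13
Change: A[6] 13 -> 11
Changed element was NOT the min; min changes only if 11 < -13.
New min = -13; changed? no

Answer: no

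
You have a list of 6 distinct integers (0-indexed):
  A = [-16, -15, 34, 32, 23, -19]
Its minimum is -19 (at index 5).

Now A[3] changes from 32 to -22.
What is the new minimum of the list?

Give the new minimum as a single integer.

Answer: -22

Derivation:
Old min = -19 (at index 5)
Change: A[3] 32 -> -22
Changed element was NOT the old min.
  New min = min(old_min, new_val) = min(-19, -22) = -22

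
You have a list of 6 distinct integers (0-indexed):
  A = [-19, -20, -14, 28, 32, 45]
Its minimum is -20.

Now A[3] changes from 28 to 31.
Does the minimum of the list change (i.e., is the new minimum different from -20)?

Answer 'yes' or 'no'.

Old min = -20
Change: A[3] 28 -> 31
Changed element was NOT the min; min changes only if 31 < -20.
New min = -20; changed? no

Answer: no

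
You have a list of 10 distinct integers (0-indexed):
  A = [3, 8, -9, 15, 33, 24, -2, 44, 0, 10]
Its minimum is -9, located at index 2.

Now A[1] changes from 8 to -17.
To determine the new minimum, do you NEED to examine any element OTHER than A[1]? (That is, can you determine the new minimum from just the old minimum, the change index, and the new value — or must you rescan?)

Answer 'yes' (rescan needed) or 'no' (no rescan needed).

Answer: no

Derivation:
Old min = -9 at index 2
Change at index 1: 8 -> -17
Index 1 was NOT the min. New min = min(-9, -17). No rescan of other elements needed.
Needs rescan: no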